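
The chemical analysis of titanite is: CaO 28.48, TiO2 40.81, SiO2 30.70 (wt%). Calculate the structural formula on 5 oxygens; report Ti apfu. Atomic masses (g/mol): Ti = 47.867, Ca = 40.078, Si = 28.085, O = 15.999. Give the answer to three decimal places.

1.001 Ti apfu

CaO (M=56.077): mol = 0.50787; Ca = 0.50787, O = 0.50787.
TiO2 (M=79.865): mol = 0.51099; Ti = 0.51099, O = 1.02198.
SiO2 (M=60.083): mol = 0.51096; Si = 0.51096, O = 1.02192.
ΣO = 2.55177; factor = 5/ΣO = 1.95942.
Ti apfu = 0.51099 × 1.95942 = 1.001.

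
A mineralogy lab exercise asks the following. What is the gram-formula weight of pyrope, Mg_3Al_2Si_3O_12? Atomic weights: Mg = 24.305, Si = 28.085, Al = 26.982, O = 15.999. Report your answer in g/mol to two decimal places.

The formula mass is the sum 3×24.305 + 2×26.982 + 3×28.085 + 12×15.999.

403.12 g/mol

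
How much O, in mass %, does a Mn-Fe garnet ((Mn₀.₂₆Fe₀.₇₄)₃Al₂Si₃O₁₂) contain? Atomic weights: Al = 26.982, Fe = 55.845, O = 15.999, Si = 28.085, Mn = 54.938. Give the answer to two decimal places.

38.63 mass %

M((Mn₀.₂₆Fe₀.₇₄)₃Al₂Si₃O₁₂) = 497.035 g/mol.
O contributes 12 × 15.999 = 191.988 g per mole.
191.988/497.035 = 0.3863 → 38.63%.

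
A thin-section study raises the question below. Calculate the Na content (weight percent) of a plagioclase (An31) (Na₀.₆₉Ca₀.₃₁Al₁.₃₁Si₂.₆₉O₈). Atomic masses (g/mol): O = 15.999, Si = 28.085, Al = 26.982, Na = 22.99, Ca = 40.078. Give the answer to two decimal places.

5.94 weight percent

M(Na₀.₆₉Ca₀.₃₁Al₁.₃₁Si₂.₆₉O₈) = 267.174 g/mol.
Na contributes 0.69 × 22.99 = 15.863 g per mole.
15.863/267.174 = 0.0594 → 5.94%.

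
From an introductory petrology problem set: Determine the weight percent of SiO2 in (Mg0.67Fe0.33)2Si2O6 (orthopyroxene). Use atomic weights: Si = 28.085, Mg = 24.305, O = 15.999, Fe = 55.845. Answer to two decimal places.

Molar mass of (Mg0.67Fe0.33)2Si2O6 = 1.34·24.305 + 0.66·55.845 + 2·28.085 + 6·15.999 = 221.590 g/mol.
Each formula unit contains 2 Si, equivalent to 2/1 = 2.0000 mol SiO2.
M(SiO2) = 1×28.085 + 2×15.999 = 60.083 g/mol.
Mass of SiO2 per formula unit = 2.0000 × 60.083 = 120.166 g.
SiO2 wt% = 120.166 / 221.590 × 100 = 54.23%.

54.23 wt%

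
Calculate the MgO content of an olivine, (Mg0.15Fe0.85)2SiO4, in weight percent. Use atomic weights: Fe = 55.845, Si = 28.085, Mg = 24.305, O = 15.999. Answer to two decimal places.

6.22 wt%

Molar mass of (Mg0.15Fe0.85)2SiO4 = 0.30×24.305 + 1.70×55.845 + 1×28.085 + 4×15.999 = 194.309 g/mol.
Each formula unit contains 0.30 Mg, equivalent to 0.30/1 = 0.3000 mol MgO.
M(MgO) = 1×24.305 + 1×15.999 = 40.304 g/mol.
Mass of MgO per formula unit = 0.3000 × 40.304 = 12.091 g.
MgO wt% = 12.091 / 194.309 × 100 = 6.22%.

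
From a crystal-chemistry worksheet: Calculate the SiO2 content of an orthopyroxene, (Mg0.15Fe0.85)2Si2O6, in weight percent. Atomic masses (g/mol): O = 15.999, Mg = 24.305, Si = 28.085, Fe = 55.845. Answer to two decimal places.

47.24 wt%

M((Mg0.15Fe0.85)2Si2O6) = 254.392 g/mol; M(SiO2) = 60.083 g/mol.
Moles SiO2 per formula unit = 2 Si ÷ 1 = 2.0000.
SiO2 fraction = (2.0000 × 60.083) / 254.392 = 120.166/254.392 = 0.4724.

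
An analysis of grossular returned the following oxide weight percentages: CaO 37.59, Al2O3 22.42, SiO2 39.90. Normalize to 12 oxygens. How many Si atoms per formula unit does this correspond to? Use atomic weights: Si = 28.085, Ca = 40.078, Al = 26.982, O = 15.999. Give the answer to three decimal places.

CaO (M=56.077): mol = 0.67033; Ca = 0.67033, O = 0.67033.
Al2O3 (M=101.961): mol = 0.21989; Al = 0.43978, O = 0.65967.
SiO2 (M=60.083): mol = 0.66408; Si = 0.66408, O = 1.32816.
ΣO = 2.65816; factor = 12/ΣO = 4.51440.
Si apfu = 0.66408 × 4.51440 = 2.998.

2.998 Si apfu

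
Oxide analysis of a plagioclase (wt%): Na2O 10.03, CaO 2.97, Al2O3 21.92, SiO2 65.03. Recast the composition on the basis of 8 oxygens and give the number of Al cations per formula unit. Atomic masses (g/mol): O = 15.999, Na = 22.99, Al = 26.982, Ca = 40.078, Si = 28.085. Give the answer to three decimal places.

Na2O: 10.03/61.979 = 0.16183 mol → 0.32366 mol Na, 0.16183 mol O.
CaO: 2.97/56.077 = 0.05296 mol → 0.05296 mol Ca, 0.05296 mol O.
Al2O3: 21.92/101.961 = 0.21498 mol → 0.42996 mol Al, 0.64494 mol O.
SiO2: 65.03/60.083 = 1.08234 mol → 1.08234 mol Si, 2.16468 mol O.
Total oxygen = 3.02441 mol. Normalization factor = 8/3.02441 = 2.64514.
Al per 8 O = 0.42996 × 2.64514 = 1.137.

1.137 Al apfu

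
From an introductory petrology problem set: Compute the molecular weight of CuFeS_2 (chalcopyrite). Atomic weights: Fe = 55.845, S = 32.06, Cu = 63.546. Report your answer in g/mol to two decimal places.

183.51 g/mol

M = 1×63.546 + 1×55.845 + 2×32.06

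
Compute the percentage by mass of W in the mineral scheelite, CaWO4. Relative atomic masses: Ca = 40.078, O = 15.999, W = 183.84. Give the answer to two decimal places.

Formula mass = 1*40.078 + 1*183.84 + 4*15.999 = 287.914 g/mol, of which 183.840 g is W.
So W makes up 183.840/287.914 = 0.6385 of the mass, i.e. 63.85%.

63.85 mass %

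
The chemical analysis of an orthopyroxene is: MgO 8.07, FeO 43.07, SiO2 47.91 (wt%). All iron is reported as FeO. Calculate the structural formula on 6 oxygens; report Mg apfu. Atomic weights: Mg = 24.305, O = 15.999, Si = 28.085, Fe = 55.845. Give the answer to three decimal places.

0.502 Mg apfu

MgO (M=40.304): mol = 0.20023; Mg = 0.20023, O = 0.20023.
FeO (M=71.844): mol = 0.59949; Fe = 0.59949, O = 0.59949.
SiO2 (M=60.083): mol = 0.79740; Si = 0.79740, O = 1.59480.
ΣO = 2.39452; factor = 6/ΣO = 2.50572.
Mg apfu = 0.20023 × 2.50572 = 0.502.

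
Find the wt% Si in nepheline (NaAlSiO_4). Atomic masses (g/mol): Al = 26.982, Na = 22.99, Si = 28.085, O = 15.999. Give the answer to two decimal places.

19.77 wt%

Molar mass of NaAlSiO_4: 1×22.99 + 1×26.982 + 1×28.085 + 4×15.999 = 142.053 g/mol.
Mass of Si per formula unit: 1 × 28.085 = 28.085 g.
Weight fraction Si = 28.085 / 142.053 = 0.1977.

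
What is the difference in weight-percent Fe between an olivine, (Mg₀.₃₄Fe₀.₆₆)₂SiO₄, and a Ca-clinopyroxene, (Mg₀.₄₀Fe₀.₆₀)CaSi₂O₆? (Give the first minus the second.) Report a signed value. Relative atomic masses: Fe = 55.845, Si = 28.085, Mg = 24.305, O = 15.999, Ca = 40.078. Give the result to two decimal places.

First mineral: 73.715 g Fe in 182.324 g formula = 40.43 wt% Fe.
Second mineral: 33.507 g Fe in 235.471 g formula = 14.23 wt% Fe.
40.43% − 14.23% gives a difference of 26.20 percentage points.

26.20 percentage points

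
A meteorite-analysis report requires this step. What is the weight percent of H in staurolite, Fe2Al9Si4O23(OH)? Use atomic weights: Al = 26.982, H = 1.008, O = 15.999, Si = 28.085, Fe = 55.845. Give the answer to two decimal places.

Formula mass = 2*55.845 + 9*26.982 + 4*28.085 + 24*15.999 + 1*1.008 = 851.852 g/mol, of which 1.008 g is H.
So H makes up 1.008/851.852 = 0.0012 of the mass, i.e. 0.12%.

0.12 weight percent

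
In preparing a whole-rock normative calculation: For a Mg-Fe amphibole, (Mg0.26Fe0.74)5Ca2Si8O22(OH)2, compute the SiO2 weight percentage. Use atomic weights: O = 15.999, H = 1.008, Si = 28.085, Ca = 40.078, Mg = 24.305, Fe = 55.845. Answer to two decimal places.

M((Mg0.26Fe0.74)5Ca2Si8O22(OH)2) = 929.051 g/mol; M(SiO2) = 60.083 g/mol.
Moles SiO2 per formula unit = 8 Si ÷ 1 = 8.0000.
SiO2 fraction = (8.0000 × 60.083) / 929.051 = 480.664/929.051 = 0.5174.

51.74 wt%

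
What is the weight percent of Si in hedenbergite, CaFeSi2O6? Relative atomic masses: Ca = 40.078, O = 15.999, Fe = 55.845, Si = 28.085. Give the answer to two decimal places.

22.64 mass %

Molar mass of CaFeSi2O6: 1*40.078 + 1*55.845 + 2*28.085 + 6*15.999 = 248.087 g/mol.
Mass of Si per formula unit: 2 × 28.085 = 56.170 g.
Weight fraction Si = 56.170 / 248.087 = 0.2264.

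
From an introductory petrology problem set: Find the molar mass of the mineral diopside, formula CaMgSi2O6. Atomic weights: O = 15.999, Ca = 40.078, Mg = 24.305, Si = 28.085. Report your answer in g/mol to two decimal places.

216.55 g/mol

M = 1(40.078) + 1(24.305) + 2(28.085) + 6(15.999)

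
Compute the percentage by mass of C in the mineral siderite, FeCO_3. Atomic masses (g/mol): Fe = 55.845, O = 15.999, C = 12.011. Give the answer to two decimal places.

Formula mass = 1*55.845 + 1*12.011 + 3*15.999 = 115.853 g/mol, of which 12.011 g is C.
So C makes up 12.011/115.853 = 0.1037 of the mass, i.e. 10.37%.

10.37 wt%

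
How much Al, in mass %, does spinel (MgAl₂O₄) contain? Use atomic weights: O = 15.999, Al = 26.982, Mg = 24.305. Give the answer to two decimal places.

Molar mass of MgAl₂O₄: 1×24.305 + 2×26.982 + 4×15.999 = 142.265 g/mol.
Mass of Al per formula unit: 2 × 26.982 = 53.964 g.
Weight fraction Al = 53.964 / 142.265 = 0.3793.

37.93 mass %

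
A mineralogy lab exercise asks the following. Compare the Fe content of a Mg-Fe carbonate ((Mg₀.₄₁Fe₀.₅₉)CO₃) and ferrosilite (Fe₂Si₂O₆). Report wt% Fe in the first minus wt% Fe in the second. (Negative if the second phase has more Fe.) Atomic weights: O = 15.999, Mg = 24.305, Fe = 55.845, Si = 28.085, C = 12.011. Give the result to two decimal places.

First mineral: 32.949 g Fe in 102.922 g formula = 32.01 wt% Fe.
Second mineral: 111.690 g Fe in 263.854 g formula = 42.33 wt% Fe.
32.01% − 42.33% gives a difference of -10.32 percentage points.

-10.32 percentage points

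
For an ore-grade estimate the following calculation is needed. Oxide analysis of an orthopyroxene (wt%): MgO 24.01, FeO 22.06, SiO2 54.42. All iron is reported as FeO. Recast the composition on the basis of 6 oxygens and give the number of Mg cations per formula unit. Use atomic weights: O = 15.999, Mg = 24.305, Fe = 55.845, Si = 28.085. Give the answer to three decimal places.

24.01 wt% MgO ÷ 40.304 g/mol = 0.59572 mol, giving 0.59572 Mg and 0.59572 O.
22.06 wt% FeO ÷ 71.844 g/mol = 0.30705 mol, giving 0.30705 Fe and 0.30705 O.
54.42 wt% SiO2 ÷ 60.083 g/mol = 0.90575 mol, giving 0.90575 Si and 1.81150 O.
Oxygen sums to 2.71427; scaling by 6/2.71427 = 2.21054 puts the formula on 6 O.
Mg: 0.59572 × 2.21054 = 1.317 atoms per formula unit.

1.317 Mg apfu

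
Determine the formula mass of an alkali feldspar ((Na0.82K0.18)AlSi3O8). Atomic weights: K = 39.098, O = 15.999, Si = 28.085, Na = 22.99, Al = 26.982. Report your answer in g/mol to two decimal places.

Na: 0.82 × 22.99 = 18.8518
K: 0.18 × 39.098 = 7.0376
Al: 1 × 26.982 = 26.9820
Si: 3 × 28.085 = 84.2550
O: 8 × 15.999 = 127.9920
Summing the contributions gives the formula mass.

265.12 g/mol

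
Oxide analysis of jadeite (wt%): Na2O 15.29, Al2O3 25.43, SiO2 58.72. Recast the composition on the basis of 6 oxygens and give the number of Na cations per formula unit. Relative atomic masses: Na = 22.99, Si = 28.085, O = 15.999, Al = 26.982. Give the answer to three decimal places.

1.004 Na apfu

Na2O (M=61.979): mol = 0.24670; Na = 0.49340, O = 0.24670.
Al2O3 (M=101.961): mol = 0.24941; Al = 0.49882, O = 0.74823.
SiO2 (M=60.083): mol = 0.97731; Si = 0.97731, O = 1.95462.
ΣO = 2.94955; factor = 6/ΣO = 2.03421.
Na apfu = 0.49340 × 2.03421 = 1.004.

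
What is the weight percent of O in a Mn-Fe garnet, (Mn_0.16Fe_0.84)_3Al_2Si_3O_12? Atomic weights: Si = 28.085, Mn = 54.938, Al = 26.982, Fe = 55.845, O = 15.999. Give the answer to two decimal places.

M((Mn_0.16Fe_0.84)_3Al_2Si_3O_12) = 497.307 g/mol.
O contributes 12 × 15.999 = 191.988 g per mole.
191.988/497.307 = 0.3861 → 38.61%.

38.61 mass %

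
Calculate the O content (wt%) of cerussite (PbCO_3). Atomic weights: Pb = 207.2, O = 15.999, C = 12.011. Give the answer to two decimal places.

Formula mass = 1*207.2 + 1*12.011 + 3*15.999 = 267.208 g/mol, of which 47.997 g is O.
So O makes up 47.997/267.208 = 0.1796 of the mass, i.e. 17.96%.

17.96 wt%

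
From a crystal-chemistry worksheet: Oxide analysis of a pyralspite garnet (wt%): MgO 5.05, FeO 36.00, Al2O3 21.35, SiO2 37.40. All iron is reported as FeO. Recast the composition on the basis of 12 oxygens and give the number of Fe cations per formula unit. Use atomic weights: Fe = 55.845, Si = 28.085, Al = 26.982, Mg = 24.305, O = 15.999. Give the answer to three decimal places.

MgO: 5.05/40.304 = 0.12530 mol → 0.12530 mol Mg, 0.12530 mol O.
FeO: 36.00/71.844 = 0.50109 mol → 0.50109 mol Fe, 0.50109 mol O.
Al2O3: 21.35/101.961 = 0.20939 mol → 0.41878 mol Al, 0.62817 mol O.
SiO2: 37.40/60.083 = 0.62247 mol → 0.62247 mol Si, 1.24494 mol O.
Total oxygen = 2.49950 mol. Normalization factor = 12/2.49950 = 4.80096.
Fe per 12 O = 0.50109 × 4.80096 = 2.406.

2.406 Fe apfu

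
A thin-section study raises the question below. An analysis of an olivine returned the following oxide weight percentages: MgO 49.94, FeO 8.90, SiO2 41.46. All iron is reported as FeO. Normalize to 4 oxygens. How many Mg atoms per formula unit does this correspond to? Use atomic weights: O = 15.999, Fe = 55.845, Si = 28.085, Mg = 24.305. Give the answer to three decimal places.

MgO (M=40.304): mol = 1.23908; Mg = 1.23908, O = 1.23908.
FeO (M=71.844): mol = 0.12388; Fe = 0.12388, O = 0.12388.
SiO2 (M=60.083): mol = 0.69005; Si = 0.69005, O = 1.38010.
ΣO = 2.74306; factor = 4/ΣO = 1.45823.
Mg apfu = 1.23908 × 1.45823 = 1.807.

1.807 Mg apfu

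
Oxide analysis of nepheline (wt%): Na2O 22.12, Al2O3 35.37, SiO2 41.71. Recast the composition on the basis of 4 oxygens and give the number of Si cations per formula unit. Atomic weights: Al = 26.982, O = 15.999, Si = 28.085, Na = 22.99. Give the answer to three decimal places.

0.997 Si apfu

Na2O (M=61.979): mol = 0.35690; Na = 0.71380, O = 0.35690.
Al2O3 (M=101.961): mol = 0.34690; Al = 0.69380, O = 1.04070.
SiO2 (M=60.083): mol = 0.69421; Si = 0.69421, O = 1.38842.
ΣO = 2.78602; factor = 4/ΣO = 1.43574.
Si apfu = 0.69421 × 1.43574 = 0.997.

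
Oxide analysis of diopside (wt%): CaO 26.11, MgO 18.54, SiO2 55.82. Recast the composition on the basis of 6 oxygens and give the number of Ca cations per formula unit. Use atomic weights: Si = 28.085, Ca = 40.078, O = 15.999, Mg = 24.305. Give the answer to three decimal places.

1.004 Ca apfu

26.11 wt% CaO ÷ 56.077 g/mol = 0.46561 mol, giving 0.46561 Ca and 0.46561 O.
18.54 wt% MgO ÷ 40.304 g/mol = 0.46000 mol, giving 0.46000 Mg and 0.46000 O.
55.82 wt% SiO2 ÷ 60.083 g/mol = 0.92905 mol, giving 0.92905 Si and 1.85810 O.
Oxygen sums to 2.78371; scaling by 6/2.78371 = 2.15540 puts the formula on 6 O.
Ca: 0.46561 × 2.15540 = 1.004 atoms per formula unit.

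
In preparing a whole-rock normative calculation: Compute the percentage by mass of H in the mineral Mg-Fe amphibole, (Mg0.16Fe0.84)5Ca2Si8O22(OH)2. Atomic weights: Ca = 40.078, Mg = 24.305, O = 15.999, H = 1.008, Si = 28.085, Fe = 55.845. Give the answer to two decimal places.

Molar mass of (Mg0.16Fe0.84)5Ca2Si8O22(OH)2: 0.80×24.305 + 4.20×55.845 + 2×40.078 + 8×28.085 + 24×15.999 + 2×1.008 = 944.821 g/mol.
Mass of H per formula unit: 2 × 1.008 = 2.016 g.
Weight fraction H = 2.016 / 944.821 = 0.0021.

0.21 weight percent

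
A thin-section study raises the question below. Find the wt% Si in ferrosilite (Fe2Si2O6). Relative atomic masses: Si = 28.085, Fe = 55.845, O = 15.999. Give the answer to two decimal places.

M(Fe2Si2O6) = 263.854 g/mol.
Si contributes 2 × 28.085 = 56.170 g per mole.
56.170/263.854 = 0.2129 → 21.29%.

21.29 weight percent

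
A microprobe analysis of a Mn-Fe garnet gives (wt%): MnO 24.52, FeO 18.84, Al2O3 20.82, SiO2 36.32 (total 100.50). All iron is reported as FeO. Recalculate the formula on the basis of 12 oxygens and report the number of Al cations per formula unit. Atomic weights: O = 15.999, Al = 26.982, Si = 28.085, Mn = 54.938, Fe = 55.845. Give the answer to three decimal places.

24.52 wt% MnO ÷ 70.937 g/mol = 0.34566 mol, giving 0.34566 Mn and 0.34566 O.
18.84 wt% FeO ÷ 71.844 g/mol = 0.26223 mol, giving 0.26223 Fe and 0.26223 O.
20.82 wt% Al2O3 ÷ 101.961 g/mol = 0.20420 mol, giving 0.40840 Al and 0.61260 O.
36.32 wt% SiO2 ÷ 60.083 g/mol = 0.60450 mol, giving 0.60450 Si and 1.20900 O.
Oxygen sums to 2.42949; scaling by 12/2.42949 = 4.93931 puts the formula on 12 O.
Al: 0.40840 × 4.93931 = 2.017 atoms per formula unit.

2.017 Al apfu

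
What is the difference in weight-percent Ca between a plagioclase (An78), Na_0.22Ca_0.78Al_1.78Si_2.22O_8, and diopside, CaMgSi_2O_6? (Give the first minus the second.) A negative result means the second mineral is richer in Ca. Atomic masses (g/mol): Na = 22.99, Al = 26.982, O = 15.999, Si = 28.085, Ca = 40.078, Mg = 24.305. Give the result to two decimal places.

-7.13 percentage points

M(Na_0.22Ca_0.78Al_1.78Si_2.22O_8) = 274.687 g/mol, so wt% Ca = 31.261/274.687 × 100 = 11.38%.
M(CaMgSi_2O_6) = 216.547 g/mol, so wt% Ca = 40.078/216.547 × 100 = 18.51%.
11.38 − 18.51 = -7.13 pp.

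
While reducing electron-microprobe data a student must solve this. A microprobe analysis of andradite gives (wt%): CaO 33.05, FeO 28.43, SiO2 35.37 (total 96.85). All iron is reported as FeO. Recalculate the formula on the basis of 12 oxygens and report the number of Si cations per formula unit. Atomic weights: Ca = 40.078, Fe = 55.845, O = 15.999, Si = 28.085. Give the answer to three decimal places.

3.267 Si apfu

33.05 wt% CaO ÷ 56.077 g/mol = 0.58937 mol, giving 0.58937 Ca and 0.58937 O.
28.43 wt% FeO ÷ 71.844 g/mol = 0.39572 mol, giving 0.39572 Fe and 0.39572 O.
35.37 wt% SiO2 ÷ 60.083 g/mol = 0.58869 mol, giving 0.58869 Si and 1.17738 O.
Oxygen sums to 2.16247; scaling by 12/2.16247 = 5.54921 puts the formula on 12 O.
Si: 0.58869 × 5.54921 = 3.267 atoms per formula unit.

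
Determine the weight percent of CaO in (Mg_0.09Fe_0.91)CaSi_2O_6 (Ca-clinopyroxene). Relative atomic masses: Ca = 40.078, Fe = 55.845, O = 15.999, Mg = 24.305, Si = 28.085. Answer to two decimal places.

22.87 wt%

Molar mass of (Mg_0.09Fe_0.91)CaSi_2O_6 = 0.09·24.305 + 0.91·55.845 + 1·40.078 + 2·28.085 + 6·15.999 = 245.248 g/mol.
Each formula unit contains 1 Ca, equivalent to 1/1 = 1.0000 mol CaO.
M(CaO) = 1×40.078 + 1×15.999 = 56.077 g/mol.
Mass of CaO per formula unit = 1.0000 × 56.077 = 56.077 g.
CaO wt% = 56.077 / 245.248 × 100 = 22.87%.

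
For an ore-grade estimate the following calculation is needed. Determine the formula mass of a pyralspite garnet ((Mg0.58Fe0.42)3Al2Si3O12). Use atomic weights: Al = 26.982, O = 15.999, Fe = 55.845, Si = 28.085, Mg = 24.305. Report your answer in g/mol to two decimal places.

442.86 g/mol

The formula mass is the sum 1.74*24.305 + 1.26*55.845 + 2*26.982 + 3*28.085 + 12*15.999.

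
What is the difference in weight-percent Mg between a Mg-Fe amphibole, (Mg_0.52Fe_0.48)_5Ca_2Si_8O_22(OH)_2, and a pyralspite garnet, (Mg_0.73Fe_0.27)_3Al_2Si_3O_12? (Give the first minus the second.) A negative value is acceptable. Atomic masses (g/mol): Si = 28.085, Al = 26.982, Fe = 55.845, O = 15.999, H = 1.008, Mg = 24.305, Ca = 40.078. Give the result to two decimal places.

Mg in (Mg_0.52Fe_0.48)_5Ca_2Si_8O_22(OH)_2: molar mass 888.049 g/mol; 2.60×24.305 = 63.193 g → 7.12 wt%.
Mg in (Mg_0.73Fe_0.27)_3Al_2Si_3O_12: molar mass 428.669 g/mol; 2.19×24.305 = 53.228 g → 12.42 wt%.
Difference = 7.12 − 12.42 = -5.30 percentage points.

-5.30 percentage points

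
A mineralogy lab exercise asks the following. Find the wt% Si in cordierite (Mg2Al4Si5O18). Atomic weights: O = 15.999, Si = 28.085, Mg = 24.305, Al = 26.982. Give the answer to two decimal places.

Molar mass of Mg2Al4Si5O18: 2×24.305 + 4×26.982 + 5×28.085 + 18×15.999 = 584.945 g/mol.
Mass of Si per formula unit: 5 × 28.085 = 140.425 g.
Weight fraction Si = 140.425 / 584.945 = 0.2401.

24.01 wt%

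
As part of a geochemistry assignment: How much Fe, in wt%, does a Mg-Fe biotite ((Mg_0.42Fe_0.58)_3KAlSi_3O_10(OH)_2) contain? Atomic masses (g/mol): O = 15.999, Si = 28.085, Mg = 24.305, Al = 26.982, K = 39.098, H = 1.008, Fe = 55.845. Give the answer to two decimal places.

20.58 wt%

M((Mg_0.42Fe_0.58)_3KAlSi_3O_10(OH)_2) = 472.134 g/mol.
Fe contributes 1.74 × 55.845 = 97.170 g per mole.
97.170/472.134 = 0.2058 → 20.58%.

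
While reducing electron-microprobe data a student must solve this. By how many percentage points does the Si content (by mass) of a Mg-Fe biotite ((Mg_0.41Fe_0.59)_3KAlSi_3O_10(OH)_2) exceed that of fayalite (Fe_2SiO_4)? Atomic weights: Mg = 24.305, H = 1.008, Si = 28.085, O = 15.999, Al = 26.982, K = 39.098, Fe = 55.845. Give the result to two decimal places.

Si in (Mg_0.41Fe_0.59)_3KAlSi_3O_10(OH)_2: molar mass 473.080 g/mol; 3×28.085 = 84.255 g → 17.81 wt%.
Si in Fe_2SiO_4: molar mass 203.771 g/mol; 1×28.085 = 28.085 g → 13.78 wt%.
Difference = 17.81 − 13.78 = 4.03 percentage points.

4.03 percentage points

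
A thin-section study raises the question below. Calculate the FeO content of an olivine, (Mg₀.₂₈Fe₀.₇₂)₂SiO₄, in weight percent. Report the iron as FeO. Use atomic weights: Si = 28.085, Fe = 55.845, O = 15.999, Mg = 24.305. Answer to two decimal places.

Formula mass = 186.109 g/mol.
1.44 Fe → 1.4400 mol FeO per formula unit; M(FeO) = 71.844, so FeO mass = 103.455 g.
103.455/186.109 × 100 = 55.59 wt%.

55.59 wt%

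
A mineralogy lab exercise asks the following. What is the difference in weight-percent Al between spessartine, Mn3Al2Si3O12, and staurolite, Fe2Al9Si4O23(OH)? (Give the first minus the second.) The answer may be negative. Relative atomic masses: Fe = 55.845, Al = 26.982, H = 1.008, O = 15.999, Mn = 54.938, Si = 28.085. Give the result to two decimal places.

-17.61 percentage points

First mineral: 53.964 g Al in 495.021 g formula = 10.90 wt% Al.
Second mineral: 242.838 g Al in 851.852 g formula = 28.51 wt% Al.
10.90% − 28.51% gives a difference of -17.61 percentage points.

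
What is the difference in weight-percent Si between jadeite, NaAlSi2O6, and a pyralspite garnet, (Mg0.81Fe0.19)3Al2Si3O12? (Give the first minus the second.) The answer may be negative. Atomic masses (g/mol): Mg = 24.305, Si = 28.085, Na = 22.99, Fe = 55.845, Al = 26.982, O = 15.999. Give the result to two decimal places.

7.78 percentage points

First mineral: 56.170 g Si in 202.136 g formula = 27.79 wt% Si.
Second mineral: 84.255 g Si in 421.100 g formula = 20.01 wt% Si.
27.79% − 20.01% gives a difference of 7.78 percentage points.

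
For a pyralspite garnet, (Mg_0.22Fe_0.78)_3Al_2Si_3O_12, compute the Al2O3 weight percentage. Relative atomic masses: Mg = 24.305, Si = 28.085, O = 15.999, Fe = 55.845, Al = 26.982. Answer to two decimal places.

Formula mass = 476.926 g/mol.
2 Al → 1.0000 mol Al2O3 per formula unit; M(Al2O3) = 101.961, so Al2O3 mass = 101.961 g.
101.961/476.926 × 100 = 21.38 wt%.

21.38 wt%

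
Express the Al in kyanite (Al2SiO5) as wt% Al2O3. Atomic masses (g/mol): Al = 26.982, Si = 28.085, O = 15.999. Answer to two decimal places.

M(Al2SiO5) = 162.044 g/mol; M(Al2O3) = 101.961 g/mol.
Moles Al2O3 per formula unit = 2 Al ÷ 2 = 1.0000.
Al2O3 fraction = (1.0000 × 101.961) / 162.044 = 101.961/162.044 = 0.6292.

62.92 wt%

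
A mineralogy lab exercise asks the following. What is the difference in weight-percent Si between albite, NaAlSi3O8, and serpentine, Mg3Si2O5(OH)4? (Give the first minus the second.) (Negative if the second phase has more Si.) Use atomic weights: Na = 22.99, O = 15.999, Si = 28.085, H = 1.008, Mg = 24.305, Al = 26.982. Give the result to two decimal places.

11.86 percentage points

Si in NaAlSi3O8: molar mass 262.219 g/mol; 3×28.085 = 84.255 g → 32.13 wt%.
Si in Mg3Si2O5(OH)4: molar mass 277.108 g/mol; 2×28.085 = 56.170 g → 20.27 wt%.
Difference = 32.13 − 20.27 = 11.86 percentage points.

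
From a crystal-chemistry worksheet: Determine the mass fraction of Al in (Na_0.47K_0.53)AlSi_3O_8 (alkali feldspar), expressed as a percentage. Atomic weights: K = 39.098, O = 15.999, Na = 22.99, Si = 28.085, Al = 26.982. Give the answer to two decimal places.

Formula mass = 0.47·22.99 + 0.53·39.098 + 1·26.982 + 3·28.085 + 8·15.999 = 270.756 g/mol, of which 26.982 g is Al.
So Al makes up 26.982/270.756 = 0.0997 of the mass, i.e. 9.97%.

9.97 weight percent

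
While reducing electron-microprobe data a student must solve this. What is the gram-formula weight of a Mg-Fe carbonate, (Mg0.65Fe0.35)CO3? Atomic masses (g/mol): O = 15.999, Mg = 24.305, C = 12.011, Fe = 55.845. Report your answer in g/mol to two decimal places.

The formula mass is the sum 0.65*24.305 + 0.35*55.845 + 1*12.011 + 3*15.999.

95.35 g/mol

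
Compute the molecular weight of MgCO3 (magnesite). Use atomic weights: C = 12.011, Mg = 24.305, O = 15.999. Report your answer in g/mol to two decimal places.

84.31 g/mol

Mg: 1 × 24.305 = 24.3050
C: 1 × 12.011 = 12.0110
O: 3 × 15.999 = 47.9970
Summing the contributions gives the formula mass.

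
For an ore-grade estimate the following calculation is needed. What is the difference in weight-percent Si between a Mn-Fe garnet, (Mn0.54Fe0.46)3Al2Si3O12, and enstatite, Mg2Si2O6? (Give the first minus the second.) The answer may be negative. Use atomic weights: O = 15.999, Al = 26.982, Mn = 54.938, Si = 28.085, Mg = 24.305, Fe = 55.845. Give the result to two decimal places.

-11.00 percentage points

M((Mn0.54Fe0.46)3Al2Si3O12) = 496.273 g/mol, so wt% Si = 84.255/496.273 × 100 = 16.98%.
M(Mg2Si2O6) = 200.774 g/mol, so wt% Si = 56.170/200.774 × 100 = 27.98%.
16.98 − 27.98 = -11.00 pp.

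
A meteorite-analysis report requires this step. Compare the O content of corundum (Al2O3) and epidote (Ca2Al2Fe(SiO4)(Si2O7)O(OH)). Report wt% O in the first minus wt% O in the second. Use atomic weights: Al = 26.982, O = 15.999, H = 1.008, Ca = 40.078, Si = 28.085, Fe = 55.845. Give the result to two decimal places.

4.03 percentage points

First mineral: 47.997 g O in 101.961 g formula = 47.07 wt% O.
Second mineral: 207.987 g O in 483.215 g formula = 43.04 wt% O.
47.07% − 43.04% gives a difference of 4.03 percentage points.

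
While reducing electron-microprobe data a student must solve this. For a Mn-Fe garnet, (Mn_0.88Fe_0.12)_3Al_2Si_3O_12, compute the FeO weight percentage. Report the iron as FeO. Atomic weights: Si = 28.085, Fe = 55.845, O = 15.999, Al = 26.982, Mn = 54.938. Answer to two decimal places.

M((Mn_0.88Fe_0.12)_3Al_2Si_3O_12) = 495.348 g/mol; M(FeO) = 71.844 g/mol.
Moles FeO per formula unit = 0.36 Fe ÷ 1 = 0.3600.
FeO fraction = (0.3600 × 71.844) / 495.348 = 25.864/495.348 = 0.0522.

5.22 wt%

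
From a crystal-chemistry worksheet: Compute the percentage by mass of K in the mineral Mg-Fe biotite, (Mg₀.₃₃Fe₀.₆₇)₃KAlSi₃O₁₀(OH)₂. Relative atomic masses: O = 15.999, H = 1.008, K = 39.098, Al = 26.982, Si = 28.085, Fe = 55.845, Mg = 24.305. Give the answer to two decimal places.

8.13 weight percent

M((Mg₀.₃₃Fe₀.₆₇)₃KAlSi₃O₁₀(OH)₂) = 480.649 g/mol.
K contributes 1 × 39.098 = 39.098 g per mole.
39.098/480.649 = 0.0813 → 8.13%.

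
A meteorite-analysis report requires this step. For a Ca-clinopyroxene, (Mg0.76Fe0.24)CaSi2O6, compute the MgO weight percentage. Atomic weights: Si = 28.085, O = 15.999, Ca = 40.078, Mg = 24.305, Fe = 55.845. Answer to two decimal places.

13.67 wt%

M((Mg0.76Fe0.24)CaSi2O6) = 224.117 g/mol; M(MgO) = 40.304 g/mol.
Moles MgO per formula unit = 0.76 Mg ÷ 1 = 0.7600.
MgO fraction = (0.7600 × 40.304) / 224.117 = 30.631/224.117 = 0.1367.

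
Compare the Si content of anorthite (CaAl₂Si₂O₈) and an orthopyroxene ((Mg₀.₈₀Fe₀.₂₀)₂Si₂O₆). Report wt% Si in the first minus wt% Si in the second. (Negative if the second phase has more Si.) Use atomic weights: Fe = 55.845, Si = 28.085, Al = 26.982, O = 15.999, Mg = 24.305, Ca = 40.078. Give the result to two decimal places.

M(CaAl₂Si₂O₈) = 278.204 g/mol, so wt% Si = 56.170/278.204 × 100 = 20.19%.
M((Mg₀.₈₀Fe₀.₂₀)₂Si₂O₆) = 213.390 g/mol, so wt% Si = 56.170/213.390 × 100 = 26.32%.
20.19 − 26.32 = -6.13 pp.

-6.13 percentage points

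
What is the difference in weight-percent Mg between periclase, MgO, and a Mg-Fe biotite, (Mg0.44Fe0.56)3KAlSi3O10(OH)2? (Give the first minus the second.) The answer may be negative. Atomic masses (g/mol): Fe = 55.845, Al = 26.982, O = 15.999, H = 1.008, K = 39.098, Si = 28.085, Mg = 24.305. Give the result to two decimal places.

First mineral: 24.305 g Mg in 40.304 g formula = 60.30 wt% Mg.
Second mineral: 32.083 g Mg in 470.241 g formula = 6.82 wt% Mg.
60.30% − 6.82% gives a difference of 53.48 percentage points.

53.48 percentage points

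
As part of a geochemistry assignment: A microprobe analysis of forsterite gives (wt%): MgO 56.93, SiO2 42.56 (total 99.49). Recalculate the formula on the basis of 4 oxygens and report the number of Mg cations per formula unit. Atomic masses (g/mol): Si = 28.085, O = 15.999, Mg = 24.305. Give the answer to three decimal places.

1.997 Mg apfu

MgO: 56.93/40.304 = 1.41251 mol → 1.41251 mol Mg, 1.41251 mol O.
SiO2: 42.56/60.083 = 0.70835 mol → 0.70835 mol Si, 1.41670 mol O.
Total oxygen = 2.82921 mol. Normalization factor = 4/2.82921 = 1.41382.
Mg per 4 O = 1.41251 × 1.41382 = 1.997.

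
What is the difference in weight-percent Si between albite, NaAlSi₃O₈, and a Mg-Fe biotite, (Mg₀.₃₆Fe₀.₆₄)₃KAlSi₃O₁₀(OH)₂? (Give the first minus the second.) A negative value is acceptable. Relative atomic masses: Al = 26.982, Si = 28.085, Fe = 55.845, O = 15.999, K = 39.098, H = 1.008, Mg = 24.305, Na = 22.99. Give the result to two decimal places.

14.50 percentage points

First mineral: 84.255 g Si in 262.219 g formula = 32.13 wt% Si.
Second mineral: 84.255 g Si in 477.811 g formula = 17.63 wt% Si.
32.13% − 17.63% gives a difference of 14.50 percentage points.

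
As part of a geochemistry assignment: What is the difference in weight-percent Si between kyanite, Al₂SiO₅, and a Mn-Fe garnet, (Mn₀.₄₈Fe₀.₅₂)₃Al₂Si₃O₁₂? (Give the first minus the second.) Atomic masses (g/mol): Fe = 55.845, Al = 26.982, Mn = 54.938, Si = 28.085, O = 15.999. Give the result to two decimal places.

0.36 percentage points

Si in Al₂SiO₅: molar mass 162.044 g/mol; 1×28.085 = 28.085 g → 17.33 wt%.
Si in (Mn₀.₄₈Fe₀.₅₂)₃Al₂Si₃O₁₂: molar mass 496.436 g/mol; 3×28.085 = 84.255 g → 16.97 wt%.
Difference = 17.33 − 16.97 = 0.36 percentage points.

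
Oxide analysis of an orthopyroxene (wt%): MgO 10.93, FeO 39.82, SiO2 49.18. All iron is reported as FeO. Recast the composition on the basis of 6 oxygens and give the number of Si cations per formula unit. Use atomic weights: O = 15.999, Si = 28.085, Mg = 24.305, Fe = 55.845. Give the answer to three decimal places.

1.994 Si apfu

MgO (M=40.304): mol = 0.27119; Mg = 0.27119, O = 0.27119.
FeO (M=71.844): mol = 0.55426; Fe = 0.55426, O = 0.55426.
SiO2 (M=60.083): mol = 0.81853; Si = 0.81853, O = 1.63706.
ΣO = 2.46251; factor = 6/ΣO = 2.43654.
Si apfu = 0.81853 × 2.43654 = 1.994.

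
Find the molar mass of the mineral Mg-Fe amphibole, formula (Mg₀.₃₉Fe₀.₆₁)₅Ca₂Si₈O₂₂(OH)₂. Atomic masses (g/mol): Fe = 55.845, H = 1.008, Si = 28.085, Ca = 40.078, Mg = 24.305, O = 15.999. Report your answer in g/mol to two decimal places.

908.55 g/mol

M = 1.95(24.305) + 3.05(55.845) + 2(40.078) + 8(28.085) + 24(15.999) + 2(1.008)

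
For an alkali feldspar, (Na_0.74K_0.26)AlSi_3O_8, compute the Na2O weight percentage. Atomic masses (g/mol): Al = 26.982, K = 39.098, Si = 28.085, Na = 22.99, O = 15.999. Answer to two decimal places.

Molar mass of (Na_0.74K_0.26)AlSi_3O_8 = 0.74*22.99 + 0.26*39.098 + 1*26.982 + 3*28.085 + 8*15.999 = 266.407 g/mol.
Each formula unit contains 0.74 Na, equivalent to 0.74/2 = 0.3700 mol Na2O.
M(Na2O) = 2×22.99 + 1×15.999 = 61.979 g/mol.
Mass of Na2O per formula unit = 0.3700 × 61.979 = 22.932 g.
Na2O wt% = 22.932 / 266.407 × 100 = 8.61%.

8.61 wt%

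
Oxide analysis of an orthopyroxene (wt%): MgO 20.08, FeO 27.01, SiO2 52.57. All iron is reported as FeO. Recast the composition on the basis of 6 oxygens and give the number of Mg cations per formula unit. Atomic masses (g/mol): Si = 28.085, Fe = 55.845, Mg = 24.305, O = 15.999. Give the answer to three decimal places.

1.139 Mg apfu

20.08 wt% MgO ÷ 40.304 g/mol = 0.49821 mol, giving 0.49821 Mg and 0.49821 O.
27.01 wt% FeO ÷ 71.844 g/mol = 0.37595 mol, giving 0.37595 Fe and 0.37595 O.
52.57 wt% SiO2 ÷ 60.083 g/mol = 0.87496 mol, giving 0.87496 Si and 1.74992 O.
Oxygen sums to 2.62408; scaling by 6/2.62408 = 2.28652 puts the formula on 6 O.
Mg: 0.49821 × 2.28652 = 1.139 atoms per formula unit.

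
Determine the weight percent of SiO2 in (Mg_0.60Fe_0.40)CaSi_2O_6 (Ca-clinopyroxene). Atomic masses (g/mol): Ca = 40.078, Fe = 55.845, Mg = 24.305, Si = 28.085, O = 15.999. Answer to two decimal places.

M((Mg_0.60Fe_0.40)CaSi_2O_6) = 229.163 g/mol; M(SiO2) = 60.083 g/mol.
Moles SiO2 per formula unit = 2 Si ÷ 1 = 2.0000.
SiO2 fraction = (2.0000 × 60.083) / 229.163 = 120.166/229.163 = 0.5244.

52.44 wt%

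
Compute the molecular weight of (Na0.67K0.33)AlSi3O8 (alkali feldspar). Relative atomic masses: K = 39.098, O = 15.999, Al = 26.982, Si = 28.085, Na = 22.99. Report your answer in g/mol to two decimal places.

Na: 0.67 × 22.99 = 15.4033
K: 0.33 × 39.098 = 12.9023
Al: 1 × 26.982 = 26.9820
Si: 3 × 28.085 = 84.2550
O: 8 × 15.999 = 127.9920
Summing the contributions gives the formula mass.

267.53 g/mol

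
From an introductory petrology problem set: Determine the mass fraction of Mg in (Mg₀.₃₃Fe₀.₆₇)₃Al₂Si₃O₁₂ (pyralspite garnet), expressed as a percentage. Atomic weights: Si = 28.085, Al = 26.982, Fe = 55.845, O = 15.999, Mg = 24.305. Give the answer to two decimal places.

M((Mg₀.₃₃Fe₀.₆₇)₃Al₂Si₃O₁₂) = 466.517 g/mol.
Mg contributes 0.99 × 24.305 = 24.062 g per mole.
24.062/466.517 = 0.0516 → 5.16%.

5.16 wt%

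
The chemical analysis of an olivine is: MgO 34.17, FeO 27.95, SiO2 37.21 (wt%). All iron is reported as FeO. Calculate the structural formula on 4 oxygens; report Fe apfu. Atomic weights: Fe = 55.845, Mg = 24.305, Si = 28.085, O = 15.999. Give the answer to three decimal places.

MgO: 34.17/40.304 = 0.84781 mol → 0.84781 mol Mg, 0.84781 mol O.
FeO: 27.95/71.844 = 0.38904 mol → 0.38904 mol Fe, 0.38904 mol O.
SiO2: 37.21/60.083 = 0.61931 mol → 0.61931 mol Si, 1.23862 mol O.
Total oxygen = 2.47547 mol. Normalization factor = 4/2.47547 = 1.61585.
Fe per 4 O = 0.38904 × 1.61585 = 0.629.

0.629 Fe apfu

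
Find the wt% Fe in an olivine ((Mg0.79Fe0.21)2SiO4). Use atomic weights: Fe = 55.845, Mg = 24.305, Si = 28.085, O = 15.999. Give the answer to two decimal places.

15.24 weight percent

Molar mass of (Mg0.79Fe0.21)2SiO4: 1.58·24.305 + 0.42·55.845 + 1·28.085 + 4·15.999 = 153.938 g/mol.
Mass of Fe per formula unit: 0.42 × 55.845 = 23.455 g.
Weight fraction Fe = 23.455 / 153.938 = 0.1524.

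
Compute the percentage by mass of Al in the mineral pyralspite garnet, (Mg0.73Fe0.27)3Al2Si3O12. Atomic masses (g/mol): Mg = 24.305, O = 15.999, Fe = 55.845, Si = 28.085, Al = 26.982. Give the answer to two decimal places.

12.59 wt%

Formula mass = 2.19·24.305 + 0.81·55.845 + 2·26.982 + 3·28.085 + 12·15.999 = 428.669 g/mol, of which 53.964 g is Al.
So Al makes up 53.964/428.669 = 0.1259 of the mass, i.e. 12.59%.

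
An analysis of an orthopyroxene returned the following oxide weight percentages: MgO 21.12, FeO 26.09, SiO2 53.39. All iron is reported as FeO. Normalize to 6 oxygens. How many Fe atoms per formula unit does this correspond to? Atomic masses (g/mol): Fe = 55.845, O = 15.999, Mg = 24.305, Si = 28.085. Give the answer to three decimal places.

MgO: 21.12/40.304 = 0.52402 mol → 0.52402 mol Mg, 0.52402 mol O.
FeO: 26.09/71.844 = 0.36315 mol → 0.36315 mol Fe, 0.36315 mol O.
SiO2: 53.39/60.083 = 0.88860 mol → 0.88860 mol Si, 1.77720 mol O.
Total oxygen = 2.66437 mol. Normalization factor = 6/2.66437 = 2.25194.
Fe per 6 O = 0.36315 × 2.25194 = 0.818.

0.818 Fe apfu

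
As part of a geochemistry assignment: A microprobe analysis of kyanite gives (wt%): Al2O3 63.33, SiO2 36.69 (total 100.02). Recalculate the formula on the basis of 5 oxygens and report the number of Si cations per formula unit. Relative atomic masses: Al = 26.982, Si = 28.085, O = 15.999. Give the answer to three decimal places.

Al2O3 (M=101.961): mol = 0.62112; Al = 1.24224, O = 1.86336.
SiO2 (M=60.083): mol = 0.61066; Si = 0.61066, O = 1.22132.
ΣO = 3.08468; factor = 5/ΣO = 1.62091.
Si apfu = 0.61066 × 1.62091 = 0.990.

0.990 Si apfu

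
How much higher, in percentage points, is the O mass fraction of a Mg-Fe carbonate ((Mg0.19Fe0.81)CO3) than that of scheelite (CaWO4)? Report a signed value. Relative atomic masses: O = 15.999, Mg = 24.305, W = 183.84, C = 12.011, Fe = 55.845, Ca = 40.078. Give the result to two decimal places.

First mineral: 47.997 g O in 109.860 g formula = 43.69 wt% O.
Second mineral: 63.996 g O in 287.914 g formula = 22.23 wt% O.
43.69% − 22.23% gives a difference of 21.46 percentage points.

21.46 percentage points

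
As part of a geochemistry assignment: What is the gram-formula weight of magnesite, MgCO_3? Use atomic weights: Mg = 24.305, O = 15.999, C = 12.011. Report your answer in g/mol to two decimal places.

84.31 g/mol

The formula mass is the sum 1·24.305 + 1·12.011 + 3·15.999.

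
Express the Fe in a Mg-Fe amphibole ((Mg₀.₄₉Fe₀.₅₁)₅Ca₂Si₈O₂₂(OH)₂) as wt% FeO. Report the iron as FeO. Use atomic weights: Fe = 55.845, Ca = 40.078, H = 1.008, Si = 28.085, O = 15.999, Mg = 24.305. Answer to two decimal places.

20.52 wt%

Molar mass of (Mg₀.₄₉Fe₀.₅₁)₅Ca₂Si₈O₂₂(OH)₂ = 2.45·24.305 + 2.55·55.845 + 2·40.078 + 8·28.085 + 24·15.999 + 2·1.008 = 892.780 g/mol.
Each formula unit contains 2.55 Fe, equivalent to 2.55/1 = 2.5500 mol FeO.
M(FeO) = 1×55.845 + 1×15.999 = 71.844 g/mol.
Mass of FeO per formula unit = 2.5500 × 71.844 = 183.202 g.
FeO wt% = 183.202 / 892.780 × 100 = 20.52%.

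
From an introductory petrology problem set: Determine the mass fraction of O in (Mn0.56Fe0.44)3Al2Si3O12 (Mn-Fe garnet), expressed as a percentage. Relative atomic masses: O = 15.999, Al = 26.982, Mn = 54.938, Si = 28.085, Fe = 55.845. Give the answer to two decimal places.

38.69 weight percent

Formula mass = 1.68×54.938 + 1.32×55.845 + 2×26.982 + 3×28.085 + 12×15.999 = 496.218 g/mol, of which 191.988 g is O.
So O makes up 191.988/496.218 = 0.3869 of the mass, i.e. 38.69%.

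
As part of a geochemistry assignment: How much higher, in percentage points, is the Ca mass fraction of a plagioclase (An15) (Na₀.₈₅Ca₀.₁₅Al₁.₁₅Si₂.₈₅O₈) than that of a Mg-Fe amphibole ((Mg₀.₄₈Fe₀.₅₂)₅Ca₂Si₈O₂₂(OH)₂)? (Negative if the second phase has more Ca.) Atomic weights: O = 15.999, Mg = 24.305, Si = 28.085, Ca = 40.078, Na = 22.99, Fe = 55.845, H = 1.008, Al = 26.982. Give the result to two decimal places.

-6.69 percentage points

Ca in Na₀.₈₅Ca₀.₁₅Al₁.₁₅Si₂.₈₅O₈: molar mass 264.617 g/mol; 0.15×40.078 = 6.012 g → 2.27 wt%.
Ca in (Mg₀.₄₈Fe₀.₅₂)₅Ca₂Si₈O₂₂(OH)₂: molar mass 894.357 g/mol; 2×40.078 = 80.156 g → 8.96 wt%.
Difference = 2.27 − 8.96 = -6.69 percentage points.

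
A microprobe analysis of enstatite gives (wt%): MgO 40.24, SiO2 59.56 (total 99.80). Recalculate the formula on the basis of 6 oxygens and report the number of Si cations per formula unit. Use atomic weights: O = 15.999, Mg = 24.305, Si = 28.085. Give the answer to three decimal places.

MgO (M=40.304): mol = 0.99841; Mg = 0.99841, O = 0.99841.
SiO2 (M=60.083): mol = 0.99130; Si = 0.99130, O = 1.98260.
ΣO = 2.98101; factor = 6/ΣO = 2.01274.
Si apfu = 0.99130 × 2.01274 = 1.995.

1.995 Si apfu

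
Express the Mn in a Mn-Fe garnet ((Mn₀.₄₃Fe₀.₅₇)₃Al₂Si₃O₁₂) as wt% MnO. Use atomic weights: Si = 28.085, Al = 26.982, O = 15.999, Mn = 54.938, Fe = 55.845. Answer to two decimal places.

18.43 wt%

Formula mass = 496.572 g/mol.
1.29 Mn → 1.2900 mol MnO per formula unit; M(MnO) = 70.937, so MnO mass = 91.509 g.
91.509/496.572 × 100 = 18.43 wt%.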